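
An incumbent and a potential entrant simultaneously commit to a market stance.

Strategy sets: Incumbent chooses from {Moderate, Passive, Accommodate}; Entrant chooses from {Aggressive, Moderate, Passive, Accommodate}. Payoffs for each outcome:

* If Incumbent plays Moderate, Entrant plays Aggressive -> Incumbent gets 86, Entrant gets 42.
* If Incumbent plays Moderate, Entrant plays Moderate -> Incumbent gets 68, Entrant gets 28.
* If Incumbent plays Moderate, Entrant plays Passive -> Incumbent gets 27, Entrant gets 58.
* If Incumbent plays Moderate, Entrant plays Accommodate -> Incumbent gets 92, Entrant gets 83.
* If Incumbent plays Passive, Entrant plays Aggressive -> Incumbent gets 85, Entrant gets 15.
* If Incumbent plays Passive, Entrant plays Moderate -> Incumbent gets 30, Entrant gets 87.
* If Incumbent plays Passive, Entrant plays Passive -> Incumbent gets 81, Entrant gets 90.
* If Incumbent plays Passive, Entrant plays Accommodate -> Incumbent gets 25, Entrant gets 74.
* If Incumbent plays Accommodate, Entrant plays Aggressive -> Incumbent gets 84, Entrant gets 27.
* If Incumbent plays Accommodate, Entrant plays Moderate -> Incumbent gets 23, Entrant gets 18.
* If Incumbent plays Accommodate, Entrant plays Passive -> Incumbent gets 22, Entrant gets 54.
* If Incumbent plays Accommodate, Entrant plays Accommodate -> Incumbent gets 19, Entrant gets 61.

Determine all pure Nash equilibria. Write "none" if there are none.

(Moderate, Accommodate) and (Passive, Passive)

For each player, find the best response to each opponent profile; mutual best responses are the pure NE.
Incumbent against Aggressive: payoffs 86, 85, 84 → best response Moderate.
Incumbent against Moderate: payoffs 68, 30, 23 → best response Moderate.
Incumbent against Passive: payoffs 27, 81, 22 → best response Passive.
Incumbent against Accommodate: payoffs 92, 25, 19 → best response Moderate.
Entrant against Moderate: payoffs 42, 28, 58, 83 → best response Accommodate.
Entrant against Passive: payoffs 15, 87, 90, 74 → best response Passive.
Entrant against Accommodate: payoffs 27, 18, 54, 61 → best response Accommodate.
Mutual best responses: (Moderate, Accommodate); (Passive, Passive).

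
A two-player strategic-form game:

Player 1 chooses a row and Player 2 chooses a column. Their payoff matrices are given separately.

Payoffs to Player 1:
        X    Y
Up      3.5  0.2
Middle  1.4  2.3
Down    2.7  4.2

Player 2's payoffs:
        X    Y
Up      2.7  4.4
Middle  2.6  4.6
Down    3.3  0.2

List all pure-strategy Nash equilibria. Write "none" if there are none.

Mark each player's best response to every combination of opponents' strategies; a profile where every player is best-responding is a pure Nash equilibrium.
Player 1 against X: payoffs 3.5, 1.4, 2.7 → best response Up.
Player 1 against Y: payoffs 0.2, 2.3, 4.2 → best response Down.
Player 2 against Up: payoffs 2.7, 4.4 → best response Y.
Player 2 against Middle: payoffs 2.6, 4.6 → best response Y.
Player 2 against Down: payoffs 3.3, 0.2 → best response X.
No profile is a mutual best response for all players.

There is no pure-strategy Nash equilibrium.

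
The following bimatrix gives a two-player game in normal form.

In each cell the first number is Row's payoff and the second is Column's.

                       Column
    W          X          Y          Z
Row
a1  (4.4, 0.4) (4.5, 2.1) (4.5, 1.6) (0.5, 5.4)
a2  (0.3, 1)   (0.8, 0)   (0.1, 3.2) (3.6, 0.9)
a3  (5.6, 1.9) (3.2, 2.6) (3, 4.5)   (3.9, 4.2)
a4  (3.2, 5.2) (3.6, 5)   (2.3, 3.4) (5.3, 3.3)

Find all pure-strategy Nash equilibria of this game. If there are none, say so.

There is no pure-strategy Nash equilibrium.

For each player, find the best response to each opponent profile; mutual best responses are the pure NE.
Row against W: payoffs 4.4, 0.3, 5.6, 3.2 → best response a3.
Row against X: payoffs 4.5, 0.8, 3.2, 3.6 → best response a1.
Row against Y: payoffs 4.5, 0.1, 3, 2.3 → best response a1.
Row against Z: payoffs 0.5, 3.6, 3.9, 5.3 → best response a4.
Column against a1: payoffs 0.4, 2.1, 1.6, 5.4 → best response Z.
Column against a2: payoffs 1, 0, 3.2, 0.9 → best response Y.
Column against a3: payoffs 1.9, 2.6, 4.5, 4.2 → best response Y.
Column against a4: payoffs 5.2, 5, 3.4, 3.3 → best response W.
No profile is a mutual best response for all players.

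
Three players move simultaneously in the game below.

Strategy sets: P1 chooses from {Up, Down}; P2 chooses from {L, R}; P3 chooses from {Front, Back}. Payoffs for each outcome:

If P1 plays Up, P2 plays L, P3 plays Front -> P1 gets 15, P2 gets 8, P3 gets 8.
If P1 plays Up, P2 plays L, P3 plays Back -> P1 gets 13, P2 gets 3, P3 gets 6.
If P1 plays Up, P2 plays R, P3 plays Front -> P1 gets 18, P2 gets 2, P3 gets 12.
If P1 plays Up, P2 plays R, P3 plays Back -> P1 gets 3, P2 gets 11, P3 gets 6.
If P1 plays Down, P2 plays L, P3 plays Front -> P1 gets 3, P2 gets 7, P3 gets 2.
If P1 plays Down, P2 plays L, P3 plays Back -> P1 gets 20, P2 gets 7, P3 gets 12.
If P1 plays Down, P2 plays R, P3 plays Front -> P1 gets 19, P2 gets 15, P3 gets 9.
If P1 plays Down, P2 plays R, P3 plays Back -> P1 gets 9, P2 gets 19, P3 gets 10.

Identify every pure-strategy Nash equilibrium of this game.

(Up, L, Front): P1 gets 15, best alternative 3; P2 gets 8, best alternative 2; P3 gets 8, best alternative 6. No profitable deviation — NE.
(Up, L, Back): P1 can switch to Down (13 → 20). Not NE.
(Up, R, Front): P1 can switch to Down (18 → 19). Not NE.
(Up, R, Back): P1 can switch to Down (3 → 9). Not NE.
(Down, L, Front): P1 can switch to Up (3 → 15). Not NE.
(Down, L, Back): P2 can switch to R (7 → 19). Not NE.
(Down, R, Front): P3 can switch to Back (9 → 10). Not NE.
(Down, R, Back): P1 gets 9, best alternative 3; P2 gets 19, best alternative 7; P3 gets 10, best alternative 9. No profitable deviation — NE.

(Up, L, Front), (Down, R, Back)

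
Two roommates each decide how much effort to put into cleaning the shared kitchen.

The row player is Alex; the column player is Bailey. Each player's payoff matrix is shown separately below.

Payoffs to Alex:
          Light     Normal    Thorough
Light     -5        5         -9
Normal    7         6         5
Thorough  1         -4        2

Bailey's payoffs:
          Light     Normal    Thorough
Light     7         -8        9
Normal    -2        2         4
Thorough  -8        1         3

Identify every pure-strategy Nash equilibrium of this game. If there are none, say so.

For each player, find the best response to each opponent profile; mutual best responses are the pure NE.
Alex against Light: payoffs -5, 7, 1 → best response Normal.
Alex against Normal: payoffs 5, 6, -4 → best response Normal.
Alex against Thorough: payoffs -9, 5, 2 → best response Normal.
Bailey against Light: payoffs 7, -8, 9 → best response Thorough.
Bailey against Normal: payoffs -2, 2, 4 → best response Thorough.
Bailey against Thorough: payoffs -8, 1, 3 → best response Thorough.
Mutual best responses: (Normal, Thorough).

Pure NE: (Normal, Thorough)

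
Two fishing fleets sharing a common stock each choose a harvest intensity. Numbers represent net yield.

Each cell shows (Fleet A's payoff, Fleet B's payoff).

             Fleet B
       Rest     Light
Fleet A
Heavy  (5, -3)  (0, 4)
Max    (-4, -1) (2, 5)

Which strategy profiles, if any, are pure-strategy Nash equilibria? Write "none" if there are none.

(Heavy, Rest): Fleet B can switch to Light (-3 → 4). Not NE.
(Heavy, Light): Fleet A can switch to Max (0 → 2). Not NE.
(Max, Rest): Fleet A can switch to Heavy (-4 → 5). Not NE.
(Max, Light): Fleet A gets 2, best alternative 0; Fleet B gets 5, best alternative -1. No profitable deviation — NE.

(Max, Light)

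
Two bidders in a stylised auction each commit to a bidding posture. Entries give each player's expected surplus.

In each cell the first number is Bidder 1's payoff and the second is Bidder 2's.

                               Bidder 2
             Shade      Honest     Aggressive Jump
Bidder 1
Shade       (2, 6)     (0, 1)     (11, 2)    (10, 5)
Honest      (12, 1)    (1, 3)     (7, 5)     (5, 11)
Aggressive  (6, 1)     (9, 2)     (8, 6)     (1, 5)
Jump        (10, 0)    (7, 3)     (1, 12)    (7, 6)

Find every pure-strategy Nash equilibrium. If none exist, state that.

For each strategy profile, look for a profitable unilateral deviation.
(Shade, Shade): Bidder 1 can switch to Honest (2 → 12). Not NE.
(Shade, Honest): Bidder 1 can switch to Honest (0 → 1). Not NE.
(Shade, Aggressive): Bidder 2 can switch to Shade (2 → 6). Not NE.
(Shade, Jump): Bidder 2 can switch to Shade (5 → 6). Not NE.
(Honest, Shade): Bidder 2 can switch to Honest (1 → 3). Not NE.
(Honest, Honest): Bidder 1 can switch to Aggressive (1 → 9). Not NE.
(The remaining 10 profiles each have a profitable deviation by the same check.)

none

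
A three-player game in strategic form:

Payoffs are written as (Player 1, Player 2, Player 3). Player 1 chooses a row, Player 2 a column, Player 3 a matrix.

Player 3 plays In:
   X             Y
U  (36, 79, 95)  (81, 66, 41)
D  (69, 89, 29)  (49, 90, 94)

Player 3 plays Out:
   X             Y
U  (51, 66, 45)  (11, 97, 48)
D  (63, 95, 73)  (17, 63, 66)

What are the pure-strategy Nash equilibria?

Player 1 against (X, In): payoffs 36, 69 → best response D.
Player 1 against (X, Out): payoffs 51, 63 → best response D.
Player 1 against (Y, In): payoffs 81, 49 → best response U.
Player 1 against (Y, Out): payoffs 11, 17 → best response D.
Player 2 against (U, In): payoffs 79, 66 → best response X.
Player 2 against (U, Out): payoffs 66, 97 → best response Y.
Player 2 against (D, In): payoffs 89, 90 → best response Y.
Player 2 against (D, Out): payoffs 95, 63 → best response X.
Player 3 against (U, X): payoffs 95, 45 → best response In.
Player 3 against (U, Y): payoffs 41, 48 → best response Out.
Player 3 against (D, X): payoffs 29, 73 → best response Out.
Player 3 against (D, Y): payoffs 94, 66 → best response In.
Mutual best responses: (D, X, Out).

(D, X, Out)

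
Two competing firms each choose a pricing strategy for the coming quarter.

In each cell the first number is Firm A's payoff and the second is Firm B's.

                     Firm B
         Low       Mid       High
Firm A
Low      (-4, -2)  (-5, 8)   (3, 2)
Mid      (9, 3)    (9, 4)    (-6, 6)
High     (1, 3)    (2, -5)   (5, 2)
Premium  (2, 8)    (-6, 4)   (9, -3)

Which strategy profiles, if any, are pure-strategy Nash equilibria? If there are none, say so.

(Low, Low): Firm A can switch to Mid (-4 → 9). Not NE.
(Low, Mid): Firm A can switch to Mid (-5 → 9). Not NE.
(Low, High): Firm A can switch to High (3 → 5). Not NE.
(Mid, Low): Firm B can switch to Mid (3 → 4). Not NE.
(Mid, Mid): Firm B can switch to High (4 → 6). Not NE.
(Mid, High): Firm A can switch to Low (-6 → 3). Not NE.
(High, Low): Firm A can switch to Mid (1 → 9). Not NE.
(High, Mid): Firm A can switch to Mid (2 → 9). Not NE.
(High, High): Firm A can switch to Premium (5 → 9). Not NE.
(Premium, Low): Firm A can switch to Mid (2 → 9). Not NE.
(The remaining 2 profiles each have a profitable deviation by the same check.)

none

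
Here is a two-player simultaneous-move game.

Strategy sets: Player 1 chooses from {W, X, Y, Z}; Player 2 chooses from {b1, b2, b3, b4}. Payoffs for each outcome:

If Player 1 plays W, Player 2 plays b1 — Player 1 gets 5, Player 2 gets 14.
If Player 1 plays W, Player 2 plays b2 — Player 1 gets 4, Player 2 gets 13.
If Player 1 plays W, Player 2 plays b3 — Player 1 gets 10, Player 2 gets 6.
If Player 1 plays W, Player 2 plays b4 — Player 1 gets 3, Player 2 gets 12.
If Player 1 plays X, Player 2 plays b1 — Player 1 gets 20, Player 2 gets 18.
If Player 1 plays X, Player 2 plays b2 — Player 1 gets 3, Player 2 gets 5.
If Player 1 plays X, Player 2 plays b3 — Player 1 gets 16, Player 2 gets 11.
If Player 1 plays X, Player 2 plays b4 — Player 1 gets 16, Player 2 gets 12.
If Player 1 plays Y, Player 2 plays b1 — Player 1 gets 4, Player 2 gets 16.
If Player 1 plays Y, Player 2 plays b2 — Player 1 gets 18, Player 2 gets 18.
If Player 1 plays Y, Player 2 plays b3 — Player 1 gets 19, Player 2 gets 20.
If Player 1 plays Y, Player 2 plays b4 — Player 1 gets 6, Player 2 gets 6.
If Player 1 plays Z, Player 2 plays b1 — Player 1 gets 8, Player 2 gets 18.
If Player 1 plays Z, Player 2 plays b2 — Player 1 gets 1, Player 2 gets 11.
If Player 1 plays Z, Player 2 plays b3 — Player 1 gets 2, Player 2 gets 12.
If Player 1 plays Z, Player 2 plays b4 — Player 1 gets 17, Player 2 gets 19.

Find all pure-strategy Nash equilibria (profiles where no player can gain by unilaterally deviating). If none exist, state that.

Player 1 against b1: payoffs 5, 20, 4, 8 → best response X.
Player 1 against b2: payoffs 4, 3, 18, 1 → best response Y.
Player 1 against b3: payoffs 10, 16, 19, 2 → best response Y.
Player 1 against b4: payoffs 3, 16, 6, 17 → best response Z.
Player 2 against W: payoffs 14, 13, 6, 12 → best response b1.
Player 2 against X: payoffs 18, 5, 11, 12 → best response b1.
Player 2 against Y: payoffs 16, 18, 20, 6 → best response b3.
Player 2 against Z: payoffs 18, 11, 12, 19 → best response b4.
Mutual best responses: (X, b1); (Y, b3); (Z, b4).

(X, b1); (Y, b3); (Z, b4)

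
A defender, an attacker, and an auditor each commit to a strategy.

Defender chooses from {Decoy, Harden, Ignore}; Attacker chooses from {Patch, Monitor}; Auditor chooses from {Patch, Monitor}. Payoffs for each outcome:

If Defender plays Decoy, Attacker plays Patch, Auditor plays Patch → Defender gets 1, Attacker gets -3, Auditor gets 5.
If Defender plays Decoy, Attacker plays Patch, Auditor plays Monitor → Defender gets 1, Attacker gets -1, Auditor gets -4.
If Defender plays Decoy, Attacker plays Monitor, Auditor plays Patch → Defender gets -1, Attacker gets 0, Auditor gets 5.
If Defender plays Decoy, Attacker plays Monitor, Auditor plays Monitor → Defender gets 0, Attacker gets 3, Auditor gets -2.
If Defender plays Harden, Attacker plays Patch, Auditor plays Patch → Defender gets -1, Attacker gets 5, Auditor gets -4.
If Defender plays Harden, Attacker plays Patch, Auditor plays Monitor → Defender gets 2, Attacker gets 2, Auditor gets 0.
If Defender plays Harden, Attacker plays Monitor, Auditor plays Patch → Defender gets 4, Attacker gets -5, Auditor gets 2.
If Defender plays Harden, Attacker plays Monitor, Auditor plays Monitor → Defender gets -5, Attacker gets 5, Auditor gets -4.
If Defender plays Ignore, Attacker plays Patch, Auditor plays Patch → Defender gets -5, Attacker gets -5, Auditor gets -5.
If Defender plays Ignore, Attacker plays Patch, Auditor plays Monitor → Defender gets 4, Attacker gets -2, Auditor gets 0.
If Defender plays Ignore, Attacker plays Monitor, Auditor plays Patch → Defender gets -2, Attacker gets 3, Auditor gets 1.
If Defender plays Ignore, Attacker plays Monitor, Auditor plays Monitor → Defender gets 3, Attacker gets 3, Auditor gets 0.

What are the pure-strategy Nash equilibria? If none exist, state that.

Defender against (Patch, Patch): payoffs 1, -1, -5 → best response Decoy.
Defender against (Patch, Monitor): payoffs 1, 2, 4 → best response Ignore.
Defender against (Monitor, Patch): payoffs -1, 4, -2 → best response Harden.
Defender against (Monitor, Monitor): payoffs 0, -5, 3 → best response Ignore.
Attacker against (Decoy, Patch): payoffs -3, 0 → best response Monitor.
Attacker against (Decoy, Monitor): payoffs -1, 3 → best response Monitor.
Attacker against (Harden, Patch): payoffs 5, -5 → best response Patch.
Attacker against (Harden, Monitor): payoffs 2, 5 → best response Monitor.
Attacker against (Ignore, Patch): payoffs -5, 3 → best response Monitor.
Attacker against (Ignore, Monitor): payoffs -2, 3 → best response Monitor.
Auditor against (Decoy, Patch): payoffs 5, -4 → best response Patch.
Auditor against (Decoy, Monitor): payoffs 5, -2 → best response Patch.
Auditor against (Harden, Patch): payoffs -4, 0 → best response Monitor.
Auditor against (Harden, Monitor): payoffs 2, -4 → best response Patch.
Auditor against (Ignore, Patch): payoffs -5, 0 → best response Monitor.
Auditor against (Ignore, Monitor): payoffs 1, 0 → best response Patch.
No profile is a mutual best response for all players.

none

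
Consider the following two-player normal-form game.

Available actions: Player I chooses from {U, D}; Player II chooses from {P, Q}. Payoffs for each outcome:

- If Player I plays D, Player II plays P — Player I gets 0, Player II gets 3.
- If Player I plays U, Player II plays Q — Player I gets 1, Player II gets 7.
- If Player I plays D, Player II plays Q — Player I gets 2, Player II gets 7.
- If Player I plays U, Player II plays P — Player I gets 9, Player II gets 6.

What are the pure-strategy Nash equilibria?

Mark each player's best response to every combination of opponents' strategies; a profile where every player is best-responding is a pure Nash equilibrium.
Player I against P: payoffs 9, 0 → best response U.
Player I against Q: payoffs 1, 2 → best response D.
Player II against U: payoffs 6, 7 → best response Q.
Player II against D: payoffs 3, 7 → best response Q.
Mutual best responses: (D, Q).

(D, Q)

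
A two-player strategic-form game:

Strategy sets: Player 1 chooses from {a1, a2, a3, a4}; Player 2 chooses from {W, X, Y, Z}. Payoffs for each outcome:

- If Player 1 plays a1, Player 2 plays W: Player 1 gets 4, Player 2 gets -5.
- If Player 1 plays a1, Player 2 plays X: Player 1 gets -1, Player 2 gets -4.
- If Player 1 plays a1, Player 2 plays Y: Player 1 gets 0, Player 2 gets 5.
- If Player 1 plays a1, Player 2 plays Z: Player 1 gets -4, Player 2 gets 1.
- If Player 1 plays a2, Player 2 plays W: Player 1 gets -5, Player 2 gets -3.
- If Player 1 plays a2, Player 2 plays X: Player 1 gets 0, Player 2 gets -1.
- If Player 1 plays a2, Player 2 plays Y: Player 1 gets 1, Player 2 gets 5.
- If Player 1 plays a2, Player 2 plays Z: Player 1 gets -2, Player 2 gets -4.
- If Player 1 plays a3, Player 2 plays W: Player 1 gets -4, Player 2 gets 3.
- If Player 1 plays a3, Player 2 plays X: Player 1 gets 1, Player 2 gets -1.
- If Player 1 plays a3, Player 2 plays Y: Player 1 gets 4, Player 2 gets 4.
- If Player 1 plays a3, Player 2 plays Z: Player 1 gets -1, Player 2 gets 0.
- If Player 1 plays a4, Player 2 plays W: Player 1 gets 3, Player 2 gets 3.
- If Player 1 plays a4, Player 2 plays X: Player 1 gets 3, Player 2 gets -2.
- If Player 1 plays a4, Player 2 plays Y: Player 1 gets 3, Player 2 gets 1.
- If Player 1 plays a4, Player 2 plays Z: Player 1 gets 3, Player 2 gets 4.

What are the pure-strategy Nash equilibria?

Pure-strategy Nash equilibria: (a3, Y); (a4, Z)

(a1, W): Player 2 can switch to X (-5 → -4). Not NE.
(a1, X): Player 1 can switch to a2 (-1 → 0). Not NE.
(a1, Y): Player 1 can switch to a2 (0 → 1). Not NE.
(a1, Z): Player 1 can switch to a2 (-4 → -2). Not NE.
(a2, W): Player 1 can switch to a1 (-5 → 4). Not NE.
(a2, X): Player 1 can switch to a3 (0 → 1). Not NE.
(a2, Y): Player 1 can switch to a3 (1 → 4). Not NE.
(a2, Z): Player 1 can switch to a3 (-2 → -1). Not NE.
(a3, W): Player 1 can switch to a1 (-4 → 4). Not NE.
(a3, X): Player 1 can switch to a4 (1 → 3). Not NE.
(a3, Y): Player 1 gets 4, best alternative 3; Player 2 gets 4, best alternative 3. No profitable deviation — NE.
(a3, Z): Player 1 can switch to a4 (-1 → 3). Not NE.
(a4, W): Player 1 can switch to a1 (3 → 4). Not NE.
(a4, Z): Player 1 gets 3, best alternative -1; Player 2 gets 4, best alternative 3. No profitable deviation — NE.
(The remaining 2 profiles each have a profitable deviation by the same check.)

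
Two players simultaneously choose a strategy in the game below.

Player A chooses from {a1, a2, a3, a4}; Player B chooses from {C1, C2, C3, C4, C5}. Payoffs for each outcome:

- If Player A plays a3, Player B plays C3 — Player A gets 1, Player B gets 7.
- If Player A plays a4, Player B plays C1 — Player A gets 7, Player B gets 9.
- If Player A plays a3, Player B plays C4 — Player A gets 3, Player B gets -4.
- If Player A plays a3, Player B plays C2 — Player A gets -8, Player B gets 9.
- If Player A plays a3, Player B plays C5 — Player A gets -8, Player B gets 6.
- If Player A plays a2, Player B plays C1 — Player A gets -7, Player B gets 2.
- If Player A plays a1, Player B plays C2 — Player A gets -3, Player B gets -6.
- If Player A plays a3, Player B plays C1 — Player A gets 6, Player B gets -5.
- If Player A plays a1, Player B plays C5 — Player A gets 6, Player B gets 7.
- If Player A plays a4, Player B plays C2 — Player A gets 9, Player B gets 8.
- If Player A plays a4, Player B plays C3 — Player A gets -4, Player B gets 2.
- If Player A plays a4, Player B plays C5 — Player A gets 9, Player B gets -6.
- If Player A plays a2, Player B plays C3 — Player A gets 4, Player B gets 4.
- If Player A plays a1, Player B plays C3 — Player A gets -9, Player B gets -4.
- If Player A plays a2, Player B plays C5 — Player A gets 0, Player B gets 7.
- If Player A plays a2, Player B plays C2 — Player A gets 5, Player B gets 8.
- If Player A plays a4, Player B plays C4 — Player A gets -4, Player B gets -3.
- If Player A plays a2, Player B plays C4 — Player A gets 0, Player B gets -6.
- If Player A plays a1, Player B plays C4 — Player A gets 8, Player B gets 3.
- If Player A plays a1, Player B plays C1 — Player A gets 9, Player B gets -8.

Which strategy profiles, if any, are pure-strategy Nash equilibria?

Player A against C1: payoffs 9, -7, 6, 7 → best response a1.
Player A against C2: payoffs -3, 5, -8, 9 → best response a4.
Player A against C3: payoffs -9, 4, 1, -4 → best response a2.
Player A against C4: payoffs 8, 0, 3, -4 → best response a1.
Player A against C5: payoffs 6, 0, -8, 9 → best response a4.
Player B against a1: payoffs -8, -6, -4, 3, 7 → best response C5.
Player B against a2: payoffs 2, 8, 4, -6, 7 → best response C2.
Player B against a3: payoffs -5, 9, 7, -4, 6 → best response C2.
Player B against a4: payoffs 9, 8, 2, -3, -6 → best response C1.
No profile is a mutual best response for all players.

This game has no pure Nash equilibrium.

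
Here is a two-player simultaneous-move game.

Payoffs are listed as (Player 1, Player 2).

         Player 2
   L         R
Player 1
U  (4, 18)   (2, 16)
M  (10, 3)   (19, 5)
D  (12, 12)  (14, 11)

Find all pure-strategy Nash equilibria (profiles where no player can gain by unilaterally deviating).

For each player, find the best response to each opponent profile; mutual best responses are the pure NE.
Player 1 against L: payoffs 4, 10, 12 → best response D.
Player 1 against R: payoffs 2, 19, 14 → best response M.
Player 2 against U: payoffs 18, 16 → best response L.
Player 2 against M: payoffs 3, 5 → best response R.
Player 2 against D: payoffs 12, 11 → best response L.
Mutual best responses: (M, R); (D, L).

The pure Nash equilibria are (M, R), (D, L).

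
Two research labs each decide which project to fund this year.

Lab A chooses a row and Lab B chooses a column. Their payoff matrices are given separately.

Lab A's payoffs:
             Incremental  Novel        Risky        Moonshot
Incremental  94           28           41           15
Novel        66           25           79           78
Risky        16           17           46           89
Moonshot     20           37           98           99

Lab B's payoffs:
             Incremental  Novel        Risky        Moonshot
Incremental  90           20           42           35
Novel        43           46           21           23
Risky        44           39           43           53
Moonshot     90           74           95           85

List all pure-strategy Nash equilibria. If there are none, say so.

(Incremental, Incremental): Lab A gets 94, best alternative 66; Lab B gets 90, best alternative 42. No profitable deviation — NE.
(Incremental, Novel): Lab A can switch to Moonshot (28 → 37). Not NE.
(Incremental, Risky): Lab A can switch to Novel (41 → 79). Not NE.
(Incremental, Moonshot): Lab A can switch to Novel (15 → 78). Not NE.
(Novel, Incremental): Lab A can switch to Incremental (66 → 94). Not NE.
(Novel, Novel): Lab A can switch to Incremental (25 → 28). Not NE.
(Novel, Risky): Lab A can switch to Moonshot (79 → 98). Not NE.
(Novel, Moonshot): Lab A can switch to Risky (78 → 89). Not NE.
(Risky, Incremental): Lab A can switch to Incremental (16 → 94). Not NE.
(Risky, Novel): Lab A can switch to Incremental (17 → 28). Not NE.
(Risky, Risky): Lab A can switch to Novel (46 → 79). Not NE.
(Moonshot, Risky): Lab A gets 98, best alternative 79; Lab B gets 95, best alternative 90. No profitable deviation — NE.
(The remaining 4 profiles each have a profitable deviation by the same check.)

The pure Nash equilibria are (Incremental, Incremental) and (Moonshot, Risky).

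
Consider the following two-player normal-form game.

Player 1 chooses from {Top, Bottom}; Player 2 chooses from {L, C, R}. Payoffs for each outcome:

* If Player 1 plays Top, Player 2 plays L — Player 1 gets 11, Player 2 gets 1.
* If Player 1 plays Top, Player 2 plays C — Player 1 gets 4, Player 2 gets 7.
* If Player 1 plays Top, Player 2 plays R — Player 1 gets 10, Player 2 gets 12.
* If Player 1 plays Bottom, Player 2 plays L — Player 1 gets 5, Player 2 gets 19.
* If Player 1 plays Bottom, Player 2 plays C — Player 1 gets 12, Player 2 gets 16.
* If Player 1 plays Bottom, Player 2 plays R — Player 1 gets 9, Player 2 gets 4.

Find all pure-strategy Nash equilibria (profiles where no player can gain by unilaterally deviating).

The unique pure-strategy Nash equilibrium is (Top, R).

Check each profile: it is a Nash equilibrium iff no player can strictly gain by switching unilaterally.
(Top, L): Player 2 can switch to C (1 → 7). Not NE.
(Top, C): Player 1 can switch to Bottom (4 → 12). Not NE.
(Top, R): Player 1 gets 10, best alternative 9; Player 2 gets 12, best alternative 7. No profitable deviation — NE.
(Bottom, L): Player 1 can switch to Top (5 → 11). Not NE.
(Bottom, C): Player 2 can switch to L (16 → 19). Not NE.
(Bottom, R): Player 1 can switch to Top (9 → 10). Not NE.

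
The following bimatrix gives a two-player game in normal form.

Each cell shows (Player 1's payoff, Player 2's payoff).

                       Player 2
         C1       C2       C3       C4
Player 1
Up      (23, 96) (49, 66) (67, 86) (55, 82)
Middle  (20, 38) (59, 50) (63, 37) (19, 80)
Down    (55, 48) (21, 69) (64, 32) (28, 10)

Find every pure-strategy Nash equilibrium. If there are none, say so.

Player 1 against C1: payoffs 23, 20, 55 → best response Down.
Player 1 against C2: payoffs 49, 59, 21 → best response Middle.
Player 1 against C3: payoffs 67, 63, 64 → best response Up.
Player 1 against C4: payoffs 55, 19, 28 → best response Up.
Player 2 against Up: payoffs 96, 66, 86, 82 → best response C1.
Player 2 against Middle: payoffs 38, 50, 37, 80 → best response C4.
Player 2 against Down: payoffs 48, 69, 32, 10 → best response C2.
No profile is a mutual best response for all players.

none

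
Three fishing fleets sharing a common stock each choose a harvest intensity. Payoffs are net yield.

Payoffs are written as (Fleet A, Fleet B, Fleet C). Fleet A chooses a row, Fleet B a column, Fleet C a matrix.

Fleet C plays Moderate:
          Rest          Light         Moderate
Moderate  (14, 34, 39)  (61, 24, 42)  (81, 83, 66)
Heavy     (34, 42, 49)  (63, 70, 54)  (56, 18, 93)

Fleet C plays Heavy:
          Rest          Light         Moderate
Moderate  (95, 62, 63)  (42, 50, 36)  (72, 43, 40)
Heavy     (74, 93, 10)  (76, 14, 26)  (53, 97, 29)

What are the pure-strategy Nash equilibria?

Pure-strategy Nash equilibria: (Moderate, Rest, Heavy) and (Moderate, Moderate, Moderate) and (Heavy, Light, Moderate)

(Moderate, Rest, Moderate): Fleet A can switch to Heavy (14 → 34). Not NE.
(Moderate, Rest, Heavy): Fleet A gets 95, best alternative 74; Fleet B gets 62, best alternative 50; Fleet C gets 63, best alternative 39. No profitable deviation — NE.
(Moderate, Light, Moderate): Fleet A can switch to Heavy (61 → 63). Not NE.
(Moderate, Light, Heavy): Fleet A can switch to Heavy (42 → 76). Not NE.
(Moderate, Moderate, Moderate): Fleet A gets 81, best alternative 56; Fleet B gets 83, best alternative 34; Fleet C gets 66, best alternative 40. No profitable deviation — NE.
(Moderate, Moderate, Heavy): Fleet B can switch to Rest (43 → 62). Not NE.
(Heavy, Rest, Moderate): Fleet B can switch to Light (42 → 70). Not NE.
(Heavy, Rest, Heavy): Fleet A can switch to Moderate (74 → 95). Not NE.
(Heavy, Light, Moderate): Fleet A gets 63, best alternative 61; Fleet B gets 70, best alternative 42; Fleet C gets 54, best alternative 26. No profitable deviation — NE.
(Heavy, Light, Heavy): Fleet B can switch to Rest (14 → 93). Not NE.
(Heavy, Moderate, Moderate): Fleet A can switch to Moderate (56 → 81). Not NE.
(The remaining 1 profile has a profitable deviation by the same check.)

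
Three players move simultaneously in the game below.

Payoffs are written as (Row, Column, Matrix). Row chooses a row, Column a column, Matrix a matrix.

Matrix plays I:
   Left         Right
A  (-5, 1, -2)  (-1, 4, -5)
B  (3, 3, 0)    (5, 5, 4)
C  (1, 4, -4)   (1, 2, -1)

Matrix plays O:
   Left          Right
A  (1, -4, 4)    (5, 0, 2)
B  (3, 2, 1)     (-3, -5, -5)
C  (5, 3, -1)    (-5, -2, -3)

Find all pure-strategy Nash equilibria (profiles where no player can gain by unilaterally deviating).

The pure Nash equilibria are (A, Right, O) and (B, Right, I) and (C, Left, O).

(A, Left, I): Row can switch to B (-5 → 3). Not NE.
(A, Left, O): Row can switch to B (1 → 3). Not NE.
(A, Right, I): Row can switch to B (-1 → 5). Not NE.
(A, Right, O): Row gets 5, best alternative -3; Column gets 0, best alternative -4; Matrix gets 2, best alternative -5. No profitable deviation — NE.
(B, Left, I): Column can switch to Right (3 → 5). Not NE.
(B, Left, O): Row can switch to C (3 → 5). Not NE.
(B, Right, I): Row gets 5, best alternative 1; Column gets 5, best alternative 3; Matrix gets 4, best alternative -5. No profitable deviation — NE.
(B, Right, O): Row can switch to A (-3 → 5). Not NE.
(C, Left, I): Row can switch to B (1 → 3). Not NE.
(C, Left, O): Row gets 5, best alternative 3; Column gets 3, best alternative -2; Matrix gets -1, best alternative -4. No profitable deviation — NE.
(C, Right, I): Row can switch to B (1 → 5). Not NE.
(The remaining 1 profile has a profitable deviation by the same check.)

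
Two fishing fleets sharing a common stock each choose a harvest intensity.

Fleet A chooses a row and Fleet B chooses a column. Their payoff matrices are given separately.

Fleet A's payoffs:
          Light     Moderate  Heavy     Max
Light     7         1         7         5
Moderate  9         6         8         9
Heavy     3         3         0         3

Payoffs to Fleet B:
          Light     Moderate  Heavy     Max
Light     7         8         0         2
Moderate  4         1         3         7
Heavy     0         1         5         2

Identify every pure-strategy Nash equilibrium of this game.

(Moderate, Max)

Fleet A against Light: payoffs 7, 9, 3 → best response Moderate.
Fleet A against Moderate: payoffs 1, 6, 3 → best response Moderate.
Fleet A against Heavy: payoffs 7, 8, 0 → best response Moderate.
Fleet A against Max: payoffs 5, 9, 3 → best response Moderate.
Fleet B against Light: payoffs 7, 8, 0, 2 → best response Moderate.
Fleet B against Moderate: payoffs 4, 1, 3, 7 → best response Max.
Fleet B against Heavy: payoffs 0, 1, 5, 2 → best response Heavy.
Mutual best responses: (Moderate, Max).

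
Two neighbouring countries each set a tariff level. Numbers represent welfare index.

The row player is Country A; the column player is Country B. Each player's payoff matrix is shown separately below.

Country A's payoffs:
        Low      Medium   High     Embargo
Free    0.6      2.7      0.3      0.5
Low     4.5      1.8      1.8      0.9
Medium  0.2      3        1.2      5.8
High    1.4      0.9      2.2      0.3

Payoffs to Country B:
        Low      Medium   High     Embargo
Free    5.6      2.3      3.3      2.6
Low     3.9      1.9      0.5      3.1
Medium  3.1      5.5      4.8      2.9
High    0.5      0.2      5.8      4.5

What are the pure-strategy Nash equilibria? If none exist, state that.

Country A against Low: payoffs 0.6, 4.5, 0.2, 1.4 → best response Low.
Country A against Medium: payoffs 2.7, 1.8, 3, 0.9 → best response Medium.
Country A against High: payoffs 0.3, 1.8, 1.2, 2.2 → best response High.
Country A against Embargo: payoffs 0.5, 0.9, 5.8, 0.3 → best response Medium.
Country B against Free: payoffs 5.6, 2.3, 3.3, 2.6 → best response Low.
Country B against Low: payoffs 3.9, 1.9, 0.5, 3.1 → best response Low.
Country B against Medium: payoffs 3.1, 5.5, 4.8, 2.9 → best response Medium.
Country B against High: payoffs 0.5, 0.2, 5.8, 4.5 → best response High.
Mutual best responses: (Low, Low); (Medium, Medium); (High, High).

The pure Nash equilibria are (Low, Low) and (Medium, Medium) and (High, High).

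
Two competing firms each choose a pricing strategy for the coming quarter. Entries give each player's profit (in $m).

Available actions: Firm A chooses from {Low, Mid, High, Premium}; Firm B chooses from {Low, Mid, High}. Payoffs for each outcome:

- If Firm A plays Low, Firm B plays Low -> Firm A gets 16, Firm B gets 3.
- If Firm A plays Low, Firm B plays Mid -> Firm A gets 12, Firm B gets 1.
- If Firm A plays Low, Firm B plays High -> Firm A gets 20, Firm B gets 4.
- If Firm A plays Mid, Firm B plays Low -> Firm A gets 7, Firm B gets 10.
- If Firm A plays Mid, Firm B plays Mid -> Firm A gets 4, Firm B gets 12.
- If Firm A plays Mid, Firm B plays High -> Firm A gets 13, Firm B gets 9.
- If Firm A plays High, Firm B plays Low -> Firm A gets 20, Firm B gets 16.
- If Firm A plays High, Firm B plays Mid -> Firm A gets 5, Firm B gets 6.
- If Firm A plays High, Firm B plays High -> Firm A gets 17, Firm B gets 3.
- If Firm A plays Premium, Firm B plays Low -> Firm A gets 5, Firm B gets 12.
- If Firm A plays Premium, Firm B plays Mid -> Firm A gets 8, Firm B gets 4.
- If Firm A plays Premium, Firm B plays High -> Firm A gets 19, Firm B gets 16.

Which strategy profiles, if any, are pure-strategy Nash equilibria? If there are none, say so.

The pure Nash equilibria are (Low, High) and (High, Low).

Check each profile: it is a Nash equilibrium iff no player can strictly gain by switching unilaterally.
(Low, Low): Firm A can switch to High (16 → 20). Not NE.
(Low, Mid): Firm B can switch to Low (1 → 3). Not NE.
(Low, High): Firm A gets 20, best alternative 19; Firm B gets 4, best alternative 3. No profitable deviation — NE.
(Mid, Low): Firm A can switch to Low (7 → 16). Not NE.
(Mid, Mid): Firm A can switch to Low (4 → 12). Not NE.
(Mid, High): Firm A can switch to Low (13 → 20). Not NE.
(High, Low): Firm A gets 20, best alternative 16; Firm B gets 16, best alternative 6. No profitable deviation — NE.
(High, Mid): Firm A can switch to Low (5 → 12). Not NE.
(High, High): Firm A can switch to Low (17 → 20). Not NE.
(Premium, Low): Firm A can switch to Low (5 → 16). Not NE.
(Premium, Mid): Firm A can switch to Low (8 → 12). Not NE.
(Premium, High): Firm A can switch to Low (19 → 20). Not NE.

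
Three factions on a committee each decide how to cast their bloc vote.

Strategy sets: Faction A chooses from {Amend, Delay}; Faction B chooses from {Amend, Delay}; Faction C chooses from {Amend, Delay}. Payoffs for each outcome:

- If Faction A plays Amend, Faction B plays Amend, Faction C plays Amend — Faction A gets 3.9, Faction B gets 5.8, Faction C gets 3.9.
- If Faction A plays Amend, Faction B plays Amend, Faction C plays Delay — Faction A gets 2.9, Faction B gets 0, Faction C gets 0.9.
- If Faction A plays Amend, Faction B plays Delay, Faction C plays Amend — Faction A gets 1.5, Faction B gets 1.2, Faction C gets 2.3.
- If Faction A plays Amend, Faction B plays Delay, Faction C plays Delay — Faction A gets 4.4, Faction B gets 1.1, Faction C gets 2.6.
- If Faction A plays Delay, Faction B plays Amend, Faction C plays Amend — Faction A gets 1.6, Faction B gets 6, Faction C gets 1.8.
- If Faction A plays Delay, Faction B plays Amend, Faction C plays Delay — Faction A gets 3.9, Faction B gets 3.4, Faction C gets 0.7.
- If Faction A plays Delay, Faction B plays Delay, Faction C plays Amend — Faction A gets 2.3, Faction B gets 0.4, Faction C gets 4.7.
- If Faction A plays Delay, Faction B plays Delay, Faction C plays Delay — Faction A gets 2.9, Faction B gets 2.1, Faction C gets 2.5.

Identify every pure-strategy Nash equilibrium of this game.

Pure-strategy Nash equilibria: (Amend, Amend, Amend), (Amend, Delay, Delay)

Faction A against (Amend, Amend): payoffs 3.9, 1.6 → best response Amend.
Faction A against (Amend, Delay): payoffs 2.9, 3.9 → best response Delay.
Faction A against (Delay, Amend): payoffs 1.5, 2.3 → best response Delay.
Faction A against (Delay, Delay): payoffs 4.4, 2.9 → best response Amend.
Faction B against (Amend, Amend): payoffs 5.8, 1.2 → best response Amend.
Faction B against (Amend, Delay): payoffs 0, 1.1 → best response Delay.
Faction B against (Delay, Amend): payoffs 6, 0.4 → best response Amend.
Faction B against (Delay, Delay): payoffs 3.4, 2.1 → best response Amend.
Faction C against (Amend, Amend): payoffs 3.9, 0.9 → best response Amend.
Faction C against (Amend, Delay): payoffs 2.3, 2.6 → best response Delay.
Faction C against (Delay, Amend): payoffs 1.8, 0.7 → best response Amend.
Faction C against (Delay, Delay): payoffs 4.7, 2.5 → best response Amend.
Mutual best responses: (Amend, Amend, Amend); (Amend, Delay, Delay).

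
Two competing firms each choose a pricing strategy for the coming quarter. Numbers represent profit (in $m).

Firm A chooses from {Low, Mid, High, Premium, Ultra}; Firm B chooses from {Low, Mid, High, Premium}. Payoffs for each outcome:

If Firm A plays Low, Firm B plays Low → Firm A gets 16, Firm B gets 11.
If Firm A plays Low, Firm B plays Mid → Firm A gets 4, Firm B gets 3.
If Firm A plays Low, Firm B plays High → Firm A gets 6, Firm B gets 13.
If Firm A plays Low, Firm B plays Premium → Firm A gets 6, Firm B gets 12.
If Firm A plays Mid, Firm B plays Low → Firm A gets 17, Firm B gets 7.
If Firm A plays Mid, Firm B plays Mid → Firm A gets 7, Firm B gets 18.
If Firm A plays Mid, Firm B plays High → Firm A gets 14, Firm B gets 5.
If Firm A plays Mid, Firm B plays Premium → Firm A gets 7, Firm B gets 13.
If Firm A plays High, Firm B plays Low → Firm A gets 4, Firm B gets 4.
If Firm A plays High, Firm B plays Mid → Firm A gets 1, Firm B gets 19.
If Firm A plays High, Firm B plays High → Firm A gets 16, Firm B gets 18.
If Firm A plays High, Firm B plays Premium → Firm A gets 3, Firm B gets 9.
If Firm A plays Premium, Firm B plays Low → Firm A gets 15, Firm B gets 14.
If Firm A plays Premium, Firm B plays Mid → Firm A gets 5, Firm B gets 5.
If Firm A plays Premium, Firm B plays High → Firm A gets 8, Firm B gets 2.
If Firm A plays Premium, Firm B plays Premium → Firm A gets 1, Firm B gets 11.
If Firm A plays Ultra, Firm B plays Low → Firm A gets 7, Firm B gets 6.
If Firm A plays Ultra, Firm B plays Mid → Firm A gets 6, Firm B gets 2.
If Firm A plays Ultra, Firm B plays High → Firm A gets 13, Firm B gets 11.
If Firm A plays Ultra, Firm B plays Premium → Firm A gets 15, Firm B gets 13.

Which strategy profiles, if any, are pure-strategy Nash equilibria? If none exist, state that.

(Low, Low): Firm A can switch to Mid (16 → 17). Not NE.
(Low, Mid): Firm A can switch to Mid (4 → 7). Not NE.
(Low, High): Firm A can switch to Mid (6 → 14). Not NE.
(Low, Premium): Firm A can switch to Mid (6 → 7). Not NE.
(Mid, Low): Firm B can switch to Mid (7 → 18). Not NE.
(Mid, Mid): Firm A gets 7, best alternative 6; Firm B gets 18, best alternative 13. No profitable deviation — NE.
(Mid, High): Firm A can switch to High (14 → 16). Not NE.
(Mid, Premium): Firm A can switch to Ultra (7 → 15). Not NE.
(High, Low): Firm A can switch to Low (4 → 16). Not NE.
(Ultra, Premium): Firm A gets 15, best alternative 7; Firm B gets 13, best alternative 11. No profitable deviation — NE.
(The remaining 10 profiles each have a profitable deviation by the same check.)

(Mid, Mid), (Ultra, Premium)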